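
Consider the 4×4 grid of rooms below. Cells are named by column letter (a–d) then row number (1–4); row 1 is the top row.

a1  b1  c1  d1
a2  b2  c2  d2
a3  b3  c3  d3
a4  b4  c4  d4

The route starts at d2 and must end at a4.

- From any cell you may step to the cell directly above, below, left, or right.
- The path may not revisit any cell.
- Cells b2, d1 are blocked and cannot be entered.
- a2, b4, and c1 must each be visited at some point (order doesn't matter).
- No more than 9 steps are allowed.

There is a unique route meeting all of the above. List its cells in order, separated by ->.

The 9-move cap with required stops at a2, b4, c1 leaves no slack for detours.
Route from d2: left 1 to c2, up 1 to c1, left 2 to a1, down 2 to a3, right 1 to b3, down 1 to b4, left 1 to a4 — 9 moves in all.
Check: all required cells visited; 9 ≤ 9 moves.

d2 -> c2 -> c1 -> b1 -> a1 -> a2 -> a3 -> b3 -> b4 -> a4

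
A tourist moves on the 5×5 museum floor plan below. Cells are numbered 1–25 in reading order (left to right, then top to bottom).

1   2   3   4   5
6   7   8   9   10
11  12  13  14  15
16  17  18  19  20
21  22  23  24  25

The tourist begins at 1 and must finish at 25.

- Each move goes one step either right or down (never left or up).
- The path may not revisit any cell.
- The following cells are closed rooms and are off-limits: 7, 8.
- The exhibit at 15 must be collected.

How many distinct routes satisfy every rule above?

4

A right/down-only route from 1 to 25 makes exactly 4 down-moves and 4 right-moves in some order.
With no other constraints that would be C(8,4) = 70 routes.
Split at 15 and multiply the segment counts (each segment already excludes blocked cells): 1→15: 4; 15→25: 1; product = 4.
That gives 4 routes.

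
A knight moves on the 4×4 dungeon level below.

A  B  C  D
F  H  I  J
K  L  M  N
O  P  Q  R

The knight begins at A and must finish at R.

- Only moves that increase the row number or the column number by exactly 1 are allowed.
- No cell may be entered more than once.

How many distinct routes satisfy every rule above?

A right/down-only route from A to R makes exactly 3 down-moves and 3 right-moves in some order.
With no other constraints that would be C(6,3) = 20 routes.
That gives 20 routes.

20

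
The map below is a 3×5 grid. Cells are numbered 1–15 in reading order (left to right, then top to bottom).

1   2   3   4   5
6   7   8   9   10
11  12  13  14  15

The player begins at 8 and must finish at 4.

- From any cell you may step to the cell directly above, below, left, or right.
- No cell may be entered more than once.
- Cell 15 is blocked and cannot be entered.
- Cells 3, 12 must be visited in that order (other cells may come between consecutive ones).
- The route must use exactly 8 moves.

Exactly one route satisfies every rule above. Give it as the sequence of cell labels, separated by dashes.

The waypoints must appear in the order 3, 12, with no cell reused.
Route from 8: up 1 to 3, left 1 to 2, down 2 to 12, right 2 to 14, up 2 to 4 — 8 moves in all.
Check: order respected (3 at step 1, 12 at step 4); 8 moves as required.

8 - 3 - 2 - 7 - 12 - 13 - 14 - 9 - 4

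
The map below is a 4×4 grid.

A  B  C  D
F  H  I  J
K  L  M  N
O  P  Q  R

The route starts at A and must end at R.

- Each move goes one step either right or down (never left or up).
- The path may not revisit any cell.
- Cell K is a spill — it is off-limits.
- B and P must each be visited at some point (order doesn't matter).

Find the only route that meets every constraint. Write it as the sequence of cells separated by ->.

Moves only go right or down, so the column and row indices never decrease.
Route from A: right 1 to B, down 3 to P, right 2 to R — 6 moves in all.
Check: all required cells visited.

A -> B -> H -> L -> P -> Q -> R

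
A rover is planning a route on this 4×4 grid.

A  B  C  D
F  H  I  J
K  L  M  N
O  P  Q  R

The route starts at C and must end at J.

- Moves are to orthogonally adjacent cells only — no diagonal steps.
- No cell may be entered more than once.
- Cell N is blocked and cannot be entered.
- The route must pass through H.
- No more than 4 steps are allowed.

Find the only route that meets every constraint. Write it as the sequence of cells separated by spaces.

The 4-move cap with required stops at H leaves no slack for detours.
Route from C: left 1 to B, down 1 to H, right 2 to J — 4 moves in all.
Check: all required cells visited; 4 ≤ 4 moves.

C B H I J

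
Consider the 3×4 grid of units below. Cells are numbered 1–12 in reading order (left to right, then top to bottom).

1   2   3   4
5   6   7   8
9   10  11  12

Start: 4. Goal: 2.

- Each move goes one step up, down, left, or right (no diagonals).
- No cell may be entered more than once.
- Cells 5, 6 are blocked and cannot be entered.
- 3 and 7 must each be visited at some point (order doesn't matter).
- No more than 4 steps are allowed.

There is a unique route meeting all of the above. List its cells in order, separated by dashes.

4 - 8 - 7 - 3 - 2

Any route must reach 3 and 7 and still end at 2 within 4 moves, so the order of the required stops is forced.
Route from 4: down 1 to 8, left 1 to 7, up 1 to 3, left 1 to 2 — 4 moves in all.
Check: all required cells visited; 4 ≤ 4 moves.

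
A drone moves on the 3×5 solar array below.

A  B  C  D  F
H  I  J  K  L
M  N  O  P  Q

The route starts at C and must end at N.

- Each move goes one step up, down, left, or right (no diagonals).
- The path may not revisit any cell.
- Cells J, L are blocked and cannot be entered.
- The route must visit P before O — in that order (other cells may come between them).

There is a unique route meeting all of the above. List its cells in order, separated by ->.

C -> D -> K -> P -> O -> N

The waypoints must appear in the order P, O, with no cell reused.
Route from C: right 1 to D, down 2 to P, left 2 to N — 5 moves in all.
Check: order respected (P at step 3, O at step 4).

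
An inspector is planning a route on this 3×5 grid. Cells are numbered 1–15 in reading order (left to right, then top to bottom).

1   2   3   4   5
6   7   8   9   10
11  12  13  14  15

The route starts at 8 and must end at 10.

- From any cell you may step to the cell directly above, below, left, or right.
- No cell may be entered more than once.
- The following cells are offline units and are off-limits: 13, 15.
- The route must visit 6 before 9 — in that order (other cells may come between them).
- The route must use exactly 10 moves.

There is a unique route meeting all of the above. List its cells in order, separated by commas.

The waypoints must appear in the order 6, 9, with no cell reused.
Route from 8: left 1 to 7, down 1 to 12, left 1 to 11, up 2 to 1, right 3 to 4, down 1 to 9, right 1 to 10 — 10 moves in all.
Check: order respected (6 at step 4, 9 at step 9); 10 moves as required.

8, 7, 12, 11, 6, 1, 2, 3, 4, 9, 10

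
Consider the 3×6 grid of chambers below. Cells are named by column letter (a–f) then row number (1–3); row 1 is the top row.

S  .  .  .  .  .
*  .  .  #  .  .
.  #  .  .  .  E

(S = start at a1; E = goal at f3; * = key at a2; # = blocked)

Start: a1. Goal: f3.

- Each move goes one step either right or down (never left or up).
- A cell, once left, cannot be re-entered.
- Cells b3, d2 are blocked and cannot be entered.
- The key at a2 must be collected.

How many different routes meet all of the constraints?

A right/down-only route from a1 to f3 makes exactly 2 down-moves and 5 right-moves in some order.
With no other constraints that would be C(7,2) = 21 routes.
Split at a2 and multiply the segment counts (each segment already excludes blocked cells): a1→a2: 1; a2→f3: 1; product = 1.
That gives 1 route.

1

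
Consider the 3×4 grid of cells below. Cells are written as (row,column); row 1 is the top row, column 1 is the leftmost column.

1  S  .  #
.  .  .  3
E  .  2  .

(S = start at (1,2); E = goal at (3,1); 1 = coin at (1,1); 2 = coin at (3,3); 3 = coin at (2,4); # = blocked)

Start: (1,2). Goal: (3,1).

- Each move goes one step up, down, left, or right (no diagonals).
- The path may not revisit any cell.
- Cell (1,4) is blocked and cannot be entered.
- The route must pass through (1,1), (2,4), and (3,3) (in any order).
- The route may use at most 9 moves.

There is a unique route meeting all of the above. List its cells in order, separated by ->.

(1,2) -> (1,1) -> (2,1) -> (2,2) -> (2,3) -> (2,4) -> (3,4) -> (3,3) -> (3,2) -> (3,1)

The 9-move cap with required stops at (1,1), (2,4), (3,3) leaves no slack for detours.
Route from (1,2): left to (1,1), down to (2,1), 3× right (reaching (2,4)), down to (3,4), 3× left (reaching (3,1)) — 9 moves in all.
Check: all required cells visited; 9 ≤ 9 moves.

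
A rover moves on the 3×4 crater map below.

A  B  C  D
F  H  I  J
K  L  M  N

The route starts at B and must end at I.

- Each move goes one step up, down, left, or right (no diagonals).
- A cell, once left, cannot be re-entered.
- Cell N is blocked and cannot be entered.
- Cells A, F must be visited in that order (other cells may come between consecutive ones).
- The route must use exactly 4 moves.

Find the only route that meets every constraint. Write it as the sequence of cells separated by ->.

The waypoints must appear in the order A, F, with no cell reused.
Route from B: left to A, down to F, 2× right (reaching I) — 4 moves in all.
Check: order respected (A at step 1, F at step 2); 4 moves as required.

B -> A -> F -> H -> I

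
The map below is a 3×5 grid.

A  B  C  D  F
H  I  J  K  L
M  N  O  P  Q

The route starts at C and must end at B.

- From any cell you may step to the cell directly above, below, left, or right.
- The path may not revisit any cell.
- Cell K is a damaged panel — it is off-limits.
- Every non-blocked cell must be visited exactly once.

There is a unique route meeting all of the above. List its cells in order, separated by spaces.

Need to visit all 14 open cells exactly once, starting at C and ending at B.
Route from C: 2× right (reaching F), 2× down (reaching Q), 2× left (reaching O), up to J, left to I, down to N, left to M, 2× up (reaching A), right to B — 13 moves in all.
Check: all 14 open cells covered.

C D F L Q P O J I N M H A B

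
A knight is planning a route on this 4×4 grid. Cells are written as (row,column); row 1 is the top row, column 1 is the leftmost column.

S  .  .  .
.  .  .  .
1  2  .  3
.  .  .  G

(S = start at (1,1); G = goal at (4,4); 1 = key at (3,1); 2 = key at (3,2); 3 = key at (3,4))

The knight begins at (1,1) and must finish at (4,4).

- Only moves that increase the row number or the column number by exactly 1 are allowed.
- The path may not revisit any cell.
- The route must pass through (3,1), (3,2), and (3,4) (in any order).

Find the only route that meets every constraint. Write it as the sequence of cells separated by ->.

Moves only go right or down, so the column and row indices never decrease.
Route from (1,1): down 2 to (3,1), right 3 to (3,4), down 1 to (4,4) — 6 moves in all.
Check: all required cells visited.

(1,1) -> (2,1) -> (3,1) -> (3,2) -> (3,3) -> (3,4) -> (4,4)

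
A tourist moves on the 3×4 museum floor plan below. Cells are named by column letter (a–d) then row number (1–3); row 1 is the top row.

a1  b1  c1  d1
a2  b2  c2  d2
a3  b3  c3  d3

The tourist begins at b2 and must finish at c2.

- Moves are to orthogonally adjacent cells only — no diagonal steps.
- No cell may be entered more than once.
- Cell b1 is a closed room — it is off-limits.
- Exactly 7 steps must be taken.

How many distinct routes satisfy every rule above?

Need simple routes of exactly 7 moves from b2 to c2 (Manhattan distance 1, so 3 moves are spent on a detour and 3 undoing it).
Enumerating: b2 b3 c3 d3 d2 d1 c1 c2 | b2 a2 a3 b3 c3 d3 d2 c2.
That gives 2 routes.

2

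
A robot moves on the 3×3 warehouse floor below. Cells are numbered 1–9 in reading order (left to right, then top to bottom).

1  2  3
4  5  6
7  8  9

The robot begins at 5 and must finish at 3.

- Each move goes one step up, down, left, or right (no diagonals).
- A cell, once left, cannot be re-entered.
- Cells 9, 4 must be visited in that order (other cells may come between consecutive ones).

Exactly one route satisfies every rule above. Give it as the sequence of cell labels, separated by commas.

5, 6, 9, 8, 7, 4, 1, 2, 3

The waypoints must appear in the order 9, 4, with no cell reused.
Route from 5: right 1 to 6, down 1 to 9, left 2 to 7, up 2 to 1, right 2 to 3 — 8 moves in all.
Check: order respected (9 at step 2, 4 at step 5).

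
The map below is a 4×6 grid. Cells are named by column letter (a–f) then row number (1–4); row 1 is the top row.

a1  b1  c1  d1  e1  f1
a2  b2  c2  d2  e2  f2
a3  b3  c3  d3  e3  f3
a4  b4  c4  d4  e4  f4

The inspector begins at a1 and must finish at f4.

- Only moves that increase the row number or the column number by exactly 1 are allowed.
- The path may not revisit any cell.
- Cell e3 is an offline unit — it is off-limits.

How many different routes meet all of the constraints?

26

A right/down-only route from a1 to f4 makes exactly 3 down-moves and 5 right-moves in some order.
With no other constraints that would be C(8,3) = 56 routes.
Subtract routes through each blocked cell (inclusion–exclusion for overlaps): − through e3: 30 → 26.
That gives 26 routes.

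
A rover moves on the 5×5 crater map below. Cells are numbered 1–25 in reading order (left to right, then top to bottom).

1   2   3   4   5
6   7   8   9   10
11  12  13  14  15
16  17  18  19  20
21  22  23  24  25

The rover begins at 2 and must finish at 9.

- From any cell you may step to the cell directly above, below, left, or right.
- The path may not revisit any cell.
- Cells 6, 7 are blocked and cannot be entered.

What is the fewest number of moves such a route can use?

The Manhattan distance from 2 to 9 is |1−2| + |2−4| = 3, so at least 3 moves are needed.
A route of 3 moves achieves this: 2 → 3 → 8 → 9.
Since 3 matches the lower bound, it is optimal.

3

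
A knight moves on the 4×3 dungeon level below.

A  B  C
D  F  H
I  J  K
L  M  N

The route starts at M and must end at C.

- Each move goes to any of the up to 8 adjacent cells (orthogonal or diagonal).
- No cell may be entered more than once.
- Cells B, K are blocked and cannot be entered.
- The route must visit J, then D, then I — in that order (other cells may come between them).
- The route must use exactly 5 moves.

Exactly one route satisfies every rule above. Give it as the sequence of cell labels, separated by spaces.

M J D I F C

The waypoints must appear in the order J, D, I, with no cell reused.
Route from M: up 1 to J, up-left 1 to D, down 1 to I, up-right 2 to C — 5 moves in all.
Check: order respected (J at step 1, D at step 2, I at step 3); 5 moves as required.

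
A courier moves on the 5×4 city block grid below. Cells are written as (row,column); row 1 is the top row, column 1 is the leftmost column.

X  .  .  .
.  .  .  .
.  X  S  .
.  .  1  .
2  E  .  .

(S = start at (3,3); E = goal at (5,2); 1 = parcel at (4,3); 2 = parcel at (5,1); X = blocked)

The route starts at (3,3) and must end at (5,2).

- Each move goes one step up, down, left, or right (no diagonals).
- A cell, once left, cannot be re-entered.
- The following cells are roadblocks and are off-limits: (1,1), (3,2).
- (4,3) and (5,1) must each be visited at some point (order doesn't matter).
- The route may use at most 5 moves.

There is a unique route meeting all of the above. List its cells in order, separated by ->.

(3,3) -> (4,3) -> (4,2) -> (4,1) -> (5,1) -> (5,2)

Any route must reach (4,3) and (5,1) and still end at (5,2) within 5 moves, so the order of the required stops is forced.
Route from (3,3): down 1 to (4,3), left 2 to (4,1), down 1 to (5,1), right 1 to (5,2) — 5 moves in all.
Check: all required cells visited; 5 ≤ 5 moves.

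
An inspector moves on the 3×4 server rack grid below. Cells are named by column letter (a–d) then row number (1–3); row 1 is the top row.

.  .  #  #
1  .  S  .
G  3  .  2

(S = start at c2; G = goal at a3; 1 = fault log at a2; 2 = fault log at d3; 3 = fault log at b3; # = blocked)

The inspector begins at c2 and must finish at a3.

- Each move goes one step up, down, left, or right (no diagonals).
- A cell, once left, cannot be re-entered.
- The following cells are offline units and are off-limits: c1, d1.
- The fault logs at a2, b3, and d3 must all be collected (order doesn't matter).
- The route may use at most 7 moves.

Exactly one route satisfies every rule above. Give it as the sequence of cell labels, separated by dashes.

c2 - d2 - d3 - c3 - b3 - b2 - a2 - a3

The budget equals the shortest possible length, so every move has to be on a shortest route through the required cells.
Route from c2: right 1 to d2, down 1 to d3, left 2 to b3, up 1 to b2, left 1 to a2, down 1 to a3 — 7 moves in all.
Check: all required cells visited; 7 ≤ 7 moves.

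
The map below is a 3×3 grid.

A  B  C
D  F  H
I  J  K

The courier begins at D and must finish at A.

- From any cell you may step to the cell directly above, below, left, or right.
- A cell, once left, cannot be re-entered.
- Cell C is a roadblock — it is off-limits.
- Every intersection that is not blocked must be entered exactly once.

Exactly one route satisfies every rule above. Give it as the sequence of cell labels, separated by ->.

D -> I -> J -> K -> H -> F -> B -> A

Need to visit all 8 open cells exactly once, starting at D and ending at A.
Route from D: down to I, 2× right (reaching K), up to H, left to F, up to B, left to A — 7 moves in all.
Check: all 8 open cells covered.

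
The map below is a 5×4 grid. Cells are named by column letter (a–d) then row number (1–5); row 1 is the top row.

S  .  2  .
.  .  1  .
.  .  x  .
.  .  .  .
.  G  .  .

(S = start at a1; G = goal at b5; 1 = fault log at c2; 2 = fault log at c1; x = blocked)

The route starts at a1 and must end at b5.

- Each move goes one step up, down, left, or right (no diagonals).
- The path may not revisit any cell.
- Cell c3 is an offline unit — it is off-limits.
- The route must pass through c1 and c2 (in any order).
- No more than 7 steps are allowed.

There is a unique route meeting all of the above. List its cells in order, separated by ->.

The budget equals the shortest possible length, so every move has to be on a shortest route through the required cells.
Route from a1: right 2 to c1, down 1 to c2, left 1 to b2, down 3 to b5 — 7 moves in all.
Check: all required cells visited; 7 ≤ 7 moves.

a1 -> b1 -> c1 -> c2 -> b2 -> b3 -> b4 -> b5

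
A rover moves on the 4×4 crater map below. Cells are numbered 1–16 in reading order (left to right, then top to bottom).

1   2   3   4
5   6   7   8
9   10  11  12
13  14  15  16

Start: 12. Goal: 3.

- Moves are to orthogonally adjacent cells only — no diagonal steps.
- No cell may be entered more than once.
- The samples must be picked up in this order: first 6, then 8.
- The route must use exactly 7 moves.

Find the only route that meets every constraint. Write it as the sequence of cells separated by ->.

12 -> 11 -> 10 -> 6 -> 7 -> 8 -> 4 -> 3

The waypoints must appear in the order 6, 8, with no cell reused.
Route from 12: 2× left (reaching 10), up to 6, 2× right (reaching 8), up to 4, left to 3 — 7 moves in all.
Check: order respected (6 at step 3, 8 at step 5); 7 moves as required.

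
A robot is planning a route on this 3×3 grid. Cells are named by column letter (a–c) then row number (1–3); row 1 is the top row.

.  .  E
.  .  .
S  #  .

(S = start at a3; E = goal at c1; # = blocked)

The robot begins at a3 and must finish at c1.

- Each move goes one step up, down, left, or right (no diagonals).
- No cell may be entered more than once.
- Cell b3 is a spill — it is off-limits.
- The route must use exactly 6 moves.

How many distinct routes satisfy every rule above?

1

Need simple routes of exactly 6 moves from a3 to c1 (Manhattan distance 4, so 1 moves are spent on a detour and 1 undoing it).
Enumerating: a3 a2 a1 b1 b2 c2 c1.
That gives 1 route.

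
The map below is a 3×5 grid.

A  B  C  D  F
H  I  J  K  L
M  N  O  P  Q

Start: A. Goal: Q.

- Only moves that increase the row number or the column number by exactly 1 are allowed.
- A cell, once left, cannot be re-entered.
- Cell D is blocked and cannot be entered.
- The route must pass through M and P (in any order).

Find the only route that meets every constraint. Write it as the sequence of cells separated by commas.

Moves only go right or down, so the column and row indices never decrease.
Route from A: 2× down (reaching M), 4× right (reaching Q) — 6 moves in all.
Check: all required cells visited.

A, H, M, N, O, P, Q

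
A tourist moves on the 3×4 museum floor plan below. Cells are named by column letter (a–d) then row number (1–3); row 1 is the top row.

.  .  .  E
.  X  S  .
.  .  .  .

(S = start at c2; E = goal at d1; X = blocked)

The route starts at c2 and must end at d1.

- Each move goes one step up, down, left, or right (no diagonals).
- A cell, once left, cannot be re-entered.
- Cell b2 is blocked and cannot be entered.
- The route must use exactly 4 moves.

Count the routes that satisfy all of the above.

Need simple routes of exactly 4 moves from c2 to d1 (Manhattan distance 2, so 1 moves are spent on a detour and 1 undoing it).
Enumerating: c2 c3 d3 d2 d1.
That gives 1 route.

1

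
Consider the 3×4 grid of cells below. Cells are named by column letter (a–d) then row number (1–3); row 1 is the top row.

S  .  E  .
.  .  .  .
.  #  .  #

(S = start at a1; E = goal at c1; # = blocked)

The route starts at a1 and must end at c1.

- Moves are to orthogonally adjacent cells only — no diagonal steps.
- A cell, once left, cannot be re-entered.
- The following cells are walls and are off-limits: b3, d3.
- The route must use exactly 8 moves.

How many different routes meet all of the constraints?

0

Need simple routes of exactly 8 moves from a1 to c1 (Manhattan distance 2, so 3 moves are spent on a detour and 3 undoing it).
No route satisfies every constraint, so the count is 0.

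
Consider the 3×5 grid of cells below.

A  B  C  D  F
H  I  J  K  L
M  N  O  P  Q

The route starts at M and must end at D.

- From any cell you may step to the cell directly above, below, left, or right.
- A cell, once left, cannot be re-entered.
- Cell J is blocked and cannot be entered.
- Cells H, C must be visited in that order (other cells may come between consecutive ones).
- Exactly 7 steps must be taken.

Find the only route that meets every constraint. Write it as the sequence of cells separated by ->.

The waypoints must appear in the order H, C, with no cell reused.
Route from M: right to N, up to I, left to H, up to A, 3× right (reaching D) — 7 moves in all.
Check: order respected (H at step 3, C at step 6); 7 moves as required.

M -> N -> I -> H -> A -> B -> C -> D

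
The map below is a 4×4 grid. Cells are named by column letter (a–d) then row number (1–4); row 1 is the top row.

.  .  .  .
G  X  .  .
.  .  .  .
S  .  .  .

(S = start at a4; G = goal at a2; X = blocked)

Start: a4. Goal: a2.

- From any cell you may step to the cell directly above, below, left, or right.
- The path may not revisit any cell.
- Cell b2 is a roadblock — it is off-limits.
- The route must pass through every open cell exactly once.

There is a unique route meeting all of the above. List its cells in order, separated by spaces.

Need to visit all 15 open cells exactly once, starting at a4 and ending at a2.
Cell d1 has only two open neighbours (d2 and c1), so the path must pass straight through it: one of those is the cell it's entered from and the other is where it exits.
Route from a4: up 1 to a3, right 1 to b3, down 1 to b4, right 2 to d4, up 1 to d3, left 1 to c3, up 1 to c2, right 1 to d2, up 1 to d1, left 3 to a1, down 1 to a2 — 14 moves in all.
Check: all 15 open cells covered.

a4 a3 b3 b4 c4 d4 d3 c3 c2 d2 d1 c1 b1 a1 a2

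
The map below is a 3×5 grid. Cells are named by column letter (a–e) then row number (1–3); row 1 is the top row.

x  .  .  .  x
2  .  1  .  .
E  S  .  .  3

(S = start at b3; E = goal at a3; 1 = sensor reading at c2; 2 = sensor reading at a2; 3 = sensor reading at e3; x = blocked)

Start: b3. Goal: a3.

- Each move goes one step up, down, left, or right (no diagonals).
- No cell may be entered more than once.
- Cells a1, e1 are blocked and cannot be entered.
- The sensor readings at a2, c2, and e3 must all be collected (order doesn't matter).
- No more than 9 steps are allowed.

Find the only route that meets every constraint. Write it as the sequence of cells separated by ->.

The budget equals the shortest possible length, so every move has to be on a shortest route through the required cells.
Route from b3: 3× right (reaching e3), up to e2, 4× left (reaching a2), down to a3 — 9 moves in all.
Check: all required cells visited; 9 ≤ 9 moves.

b3 -> c3 -> d3 -> e3 -> e2 -> d2 -> c2 -> b2 -> a2 -> a3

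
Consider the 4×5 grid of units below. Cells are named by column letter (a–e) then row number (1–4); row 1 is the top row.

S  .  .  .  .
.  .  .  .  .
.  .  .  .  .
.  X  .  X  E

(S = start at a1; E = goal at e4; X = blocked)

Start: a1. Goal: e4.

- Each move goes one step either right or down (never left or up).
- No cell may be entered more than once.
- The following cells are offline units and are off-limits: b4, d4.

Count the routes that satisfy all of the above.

A right/down-only route from a1 to e4 makes exactly 3 down-moves and 4 right-moves in some order.
With no other constraints that would be C(7,3) = 35 routes.
Subtract routes through each blocked cell (inclusion–exclusion for overlaps): − through b4: 4 − through d4: 20 + through b4&d4: 4 → 15.
That gives 15 routes.

15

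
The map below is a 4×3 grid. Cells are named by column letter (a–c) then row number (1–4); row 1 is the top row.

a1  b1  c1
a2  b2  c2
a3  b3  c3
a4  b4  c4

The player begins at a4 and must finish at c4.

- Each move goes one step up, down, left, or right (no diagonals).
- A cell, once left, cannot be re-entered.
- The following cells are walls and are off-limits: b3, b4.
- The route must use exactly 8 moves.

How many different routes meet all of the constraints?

Need simple routes of exactly 8 moves from a4 to c4 (Manhattan distance 2, so 3 moves are spent on a detour and 3 undoing it).
Enumerating: a4 a3 a2 a1 b1 b2 c2 c3 c4 | a4 a3 a2 a1 b1 c1 c2 c3 c4 | a4 a3 a2 b2 b1 c1 c2 c3 c4.
That gives 3 routes.

3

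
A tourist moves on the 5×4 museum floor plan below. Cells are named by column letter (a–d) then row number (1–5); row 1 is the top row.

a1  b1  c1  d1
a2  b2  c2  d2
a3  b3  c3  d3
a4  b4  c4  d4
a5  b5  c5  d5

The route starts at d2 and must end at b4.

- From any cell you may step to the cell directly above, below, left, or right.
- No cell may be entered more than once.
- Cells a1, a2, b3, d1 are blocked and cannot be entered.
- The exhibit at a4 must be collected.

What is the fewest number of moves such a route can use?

8

Any route passes through a4 somewhere between d2 and b4. Summing Manhattan distances along the two legs (d2 → a4 → b4) gives a lower bound of 5 + 1 = 6 moves.
The shortest route satisfying every rule uses 8 moves: d2 → d3 → d4 → d5 → c5 → b5 → a5 → a4 → b4.
The no-revisit rule (legs can't share cells) pushes the minimum above the 6-move bound; an exhaustive check rules out every length from 6 to 7, leaving 8 as the minimum.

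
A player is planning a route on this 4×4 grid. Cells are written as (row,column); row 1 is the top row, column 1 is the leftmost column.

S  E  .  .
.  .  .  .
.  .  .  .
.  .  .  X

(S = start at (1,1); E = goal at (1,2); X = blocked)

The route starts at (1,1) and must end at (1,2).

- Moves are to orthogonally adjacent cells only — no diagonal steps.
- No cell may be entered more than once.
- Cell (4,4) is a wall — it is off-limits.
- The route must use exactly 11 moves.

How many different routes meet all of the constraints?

20

Need simple routes of exactly 11 moves from (1,1) to (1,2) (Manhattan distance 1, so 5 moves are spent on a detour and 5 undoing it).
Branch systematically from the start, pruning whenever the remaining move budget drops below the Manhattan distance to (1,2) or differs from it in parity. Every completion starts via (2,1): 20 (no valid completion starts via (1,2)).
That gives 20 routes.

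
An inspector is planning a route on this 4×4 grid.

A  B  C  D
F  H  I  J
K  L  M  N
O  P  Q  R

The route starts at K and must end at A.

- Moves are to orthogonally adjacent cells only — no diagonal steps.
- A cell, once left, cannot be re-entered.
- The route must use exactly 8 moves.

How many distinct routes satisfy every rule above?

21

Need simple routes of exactly 8 moves from K to A (Manhattan distance 2, so 3 moves are spent on a detour and 3 undoing it).
Branch systematically from the start, pruning whenever the remaining move budget drops below the Manhattan distance to A or differs from it in parity. Grouping the completions by first move — via F: 2; via O: 9; via L: 10 — and summing: 2 + 9 + 10 = 21.
That gives 21 routes.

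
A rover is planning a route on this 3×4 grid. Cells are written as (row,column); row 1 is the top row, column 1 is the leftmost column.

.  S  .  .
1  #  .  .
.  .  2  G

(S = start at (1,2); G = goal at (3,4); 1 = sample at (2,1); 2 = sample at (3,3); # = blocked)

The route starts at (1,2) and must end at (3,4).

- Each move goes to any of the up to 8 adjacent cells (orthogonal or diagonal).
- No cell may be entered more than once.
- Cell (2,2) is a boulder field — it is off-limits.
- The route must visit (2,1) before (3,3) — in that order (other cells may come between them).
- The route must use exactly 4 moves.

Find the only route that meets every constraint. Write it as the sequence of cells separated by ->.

The waypoints must appear in the order (2,1), (3,3), with no cell reused.
Route from (1,2): down-left to (2,1), down-right to (3,2), 2× right (reaching (3,4)) — 4 moves in all.
Check: order respected (1 at step 1, 2 at step 3); 4 moves as required.

(1,2) -> (2,1) -> (3,2) -> (3,3) -> (3,4)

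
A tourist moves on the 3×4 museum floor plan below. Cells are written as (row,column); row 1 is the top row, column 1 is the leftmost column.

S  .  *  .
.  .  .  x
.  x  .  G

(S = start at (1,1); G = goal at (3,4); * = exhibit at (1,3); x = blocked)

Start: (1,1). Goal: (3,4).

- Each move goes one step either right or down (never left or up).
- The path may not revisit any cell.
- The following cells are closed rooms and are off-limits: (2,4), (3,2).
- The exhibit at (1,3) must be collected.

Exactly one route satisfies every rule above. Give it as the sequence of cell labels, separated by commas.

Moves only go right or down, so the column and row indices never decrease.
Route from (1,1): 2× right (reaching (1,3)), 2× down (reaching (3,3)), right to (3,4) — 5 moves in all.
Check: all required cells visited.

(1,1), (1,2), (1,3), (2,3), (3,3), (3,4)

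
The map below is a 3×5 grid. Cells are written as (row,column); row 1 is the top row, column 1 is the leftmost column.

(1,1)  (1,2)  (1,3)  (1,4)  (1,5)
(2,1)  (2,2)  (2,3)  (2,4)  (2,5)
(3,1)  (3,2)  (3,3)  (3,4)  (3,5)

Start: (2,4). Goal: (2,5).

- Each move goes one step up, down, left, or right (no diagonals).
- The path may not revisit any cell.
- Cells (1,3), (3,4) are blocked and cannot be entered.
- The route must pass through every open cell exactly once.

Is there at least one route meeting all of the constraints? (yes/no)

no

Cell (3,5) has only one open neighbour but is neither the start nor the goal, so a Hamiltonian route would have to both enter and leave it through the same neighbour — impossible without revisiting.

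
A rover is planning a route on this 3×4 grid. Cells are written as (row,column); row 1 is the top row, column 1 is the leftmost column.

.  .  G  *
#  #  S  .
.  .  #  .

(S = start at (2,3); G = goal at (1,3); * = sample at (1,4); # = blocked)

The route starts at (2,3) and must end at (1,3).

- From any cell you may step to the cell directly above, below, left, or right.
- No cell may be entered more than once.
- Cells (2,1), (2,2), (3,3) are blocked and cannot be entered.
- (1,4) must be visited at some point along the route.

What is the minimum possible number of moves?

3

Any route passes through (1,4) somewhere between (2,3) and (1,3). Summing Manhattan distances along the two legs ((2,3) → (1,4) → (1,3)) gives a lower bound of 2 + 1 = 3 moves.
A route of 3 moves achieves this: (2,3) → (2,4) → (1,4) → (1,3).
Since 3 matches the lower bound, it is optimal.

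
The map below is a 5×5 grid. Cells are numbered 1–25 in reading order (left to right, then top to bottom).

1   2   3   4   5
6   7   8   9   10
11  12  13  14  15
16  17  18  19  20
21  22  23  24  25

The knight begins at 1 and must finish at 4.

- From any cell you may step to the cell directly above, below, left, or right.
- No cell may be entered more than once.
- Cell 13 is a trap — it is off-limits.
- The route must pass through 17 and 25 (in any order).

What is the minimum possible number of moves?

13

Any route passes through 17 and 25 in some order between 1 and 4. Summing Manhattan distances along each leg and taking the cheapest ordering (1 → 17 → 25 → 4) gives a lower bound of 4 + 4 + 5 = 13 moves.
A route of 13 moves achieves this: 1 → 6 → 11 → 16 → 17 → 22 → 23 → 24 → 25 → 20 → 15 → 10 → 5 → 4.
Since 13 matches the lower bound, it is optimal.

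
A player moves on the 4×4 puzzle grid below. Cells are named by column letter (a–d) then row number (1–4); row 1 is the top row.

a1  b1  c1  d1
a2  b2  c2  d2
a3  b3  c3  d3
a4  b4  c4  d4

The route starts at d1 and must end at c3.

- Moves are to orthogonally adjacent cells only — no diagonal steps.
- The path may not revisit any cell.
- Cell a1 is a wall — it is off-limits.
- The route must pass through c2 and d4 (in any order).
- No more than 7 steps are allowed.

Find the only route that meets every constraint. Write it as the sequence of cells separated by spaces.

Any route must reach c2 and d4 and still end at c3 within 7 moves, so the order of the required stops is forced.
Route from d1: left to c1, down to c2, right to d2, 2× down (reaching d4), left to c4, up to c3 — 7 moves in all.
Check: all required cells visited; 7 ≤ 7 moves.

d1 c1 c2 d2 d3 d4 c4 c3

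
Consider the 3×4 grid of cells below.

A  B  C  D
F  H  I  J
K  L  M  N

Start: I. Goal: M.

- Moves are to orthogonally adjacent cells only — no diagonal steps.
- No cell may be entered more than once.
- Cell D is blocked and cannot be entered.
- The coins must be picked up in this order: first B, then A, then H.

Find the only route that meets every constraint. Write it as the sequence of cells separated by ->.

The waypoints must appear in the order B, A, H, with no cell reused.
Route from I: up 1 to C, left 2 to A, down 1 to F, right 1 to H, down 1 to L, right 1 to M — 7 moves in all.
Check: order respected (B at step 2, A at step 3, H at step 5).

I -> C -> B -> A -> F -> H -> L -> M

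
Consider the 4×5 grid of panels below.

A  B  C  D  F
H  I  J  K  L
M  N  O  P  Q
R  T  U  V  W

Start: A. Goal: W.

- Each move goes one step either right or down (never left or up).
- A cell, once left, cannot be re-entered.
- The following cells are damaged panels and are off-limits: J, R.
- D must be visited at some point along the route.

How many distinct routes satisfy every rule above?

A right/down-only route from A to W makes exactly 3 down-moves and 4 right-moves in some order.
With no other constraints that would be C(7,3) = 35 routes.
Split at D and multiply the segment counts (each segment already excludes blocked cells): A→D: 1; D→W: 4; product = 4.
That gives 4 routes.

4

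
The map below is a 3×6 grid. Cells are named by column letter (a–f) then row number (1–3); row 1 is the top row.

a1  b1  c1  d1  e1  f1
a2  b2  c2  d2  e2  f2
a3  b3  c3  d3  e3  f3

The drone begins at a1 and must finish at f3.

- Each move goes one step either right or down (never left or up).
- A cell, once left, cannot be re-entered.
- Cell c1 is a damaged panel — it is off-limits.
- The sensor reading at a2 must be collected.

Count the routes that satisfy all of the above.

6

A right/down-only route from a1 to f3 makes exactly 2 down-moves and 5 right-moves in some order.
With no other constraints that would be C(7,2) = 21 routes.
Split at a2 and multiply the segment counts (each segment already excludes blocked cells): a1→a2: 1; a2→f3: 6; product = 6.
That gives 6 routes.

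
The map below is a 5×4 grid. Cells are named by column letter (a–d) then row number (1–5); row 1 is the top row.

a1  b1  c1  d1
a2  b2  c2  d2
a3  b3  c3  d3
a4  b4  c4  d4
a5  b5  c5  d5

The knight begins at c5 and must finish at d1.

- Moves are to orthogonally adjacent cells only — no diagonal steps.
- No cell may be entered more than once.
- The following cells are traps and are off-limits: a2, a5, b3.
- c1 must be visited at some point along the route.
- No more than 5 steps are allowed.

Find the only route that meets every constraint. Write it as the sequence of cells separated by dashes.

c5 - c4 - c3 - c2 - c1 - d1

The budget equals the shortest possible length, so every move has to be on a shortest route through the required cells.
Route from c5: 4× up (reaching c1), right to d1 — 5 moves in all.
Check: all required cells visited; 5 ≤ 5 moves.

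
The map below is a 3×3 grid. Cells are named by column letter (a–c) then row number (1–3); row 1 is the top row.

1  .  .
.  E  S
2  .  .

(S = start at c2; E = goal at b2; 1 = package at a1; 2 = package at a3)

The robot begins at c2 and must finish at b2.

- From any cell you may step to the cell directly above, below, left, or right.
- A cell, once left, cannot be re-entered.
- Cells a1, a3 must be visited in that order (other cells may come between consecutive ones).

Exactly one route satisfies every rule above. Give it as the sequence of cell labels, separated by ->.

The waypoints must appear in the order a1, a3, with no cell reused.
Route from c2: up to c1, 2× left (reaching a1), 2× down (reaching a3), right to b3, up to b2 — 7 moves in all.
Check: order respected (1 at step 3, 2 at step 5).

c2 -> c1 -> b1 -> a1 -> a2 -> a3 -> b3 -> b2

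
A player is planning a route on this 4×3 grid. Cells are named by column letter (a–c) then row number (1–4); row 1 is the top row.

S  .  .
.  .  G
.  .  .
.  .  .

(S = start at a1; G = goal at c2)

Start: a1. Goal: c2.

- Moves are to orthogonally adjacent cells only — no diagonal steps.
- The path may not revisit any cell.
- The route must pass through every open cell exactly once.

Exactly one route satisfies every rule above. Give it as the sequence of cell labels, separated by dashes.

a1 - a2 - a3 - a4 - b4 - c4 - c3 - b3 - b2 - b1 - c1 - c2

Need to visit all 12 open cells exactly once, starting at a1 and ending at c2.
Cell c4 has only two open neighbours (c3 and b4), so the path must pass straight through it: one of those is the cell it's entered from and the other is where it exits.
Route from a1: 3× down (reaching a4), 2× right (reaching c4), up to c3, left to b3, 2× up (reaching b1), right to c1, down to c2 — 11 moves in all.
Check: all 12 open cells covered.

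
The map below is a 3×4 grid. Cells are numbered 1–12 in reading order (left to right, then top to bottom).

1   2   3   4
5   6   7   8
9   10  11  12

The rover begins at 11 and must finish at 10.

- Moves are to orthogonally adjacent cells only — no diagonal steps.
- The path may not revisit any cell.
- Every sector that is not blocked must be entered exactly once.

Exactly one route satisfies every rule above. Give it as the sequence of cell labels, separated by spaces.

11 12 8 4 3 7 6 2 1 5 9 10

Need to visit all 12 open cells exactly once, starting at 11 and ending at 10.
Cell 4 has only two open neighbours (8 and 3), so the path must pass straight through it: one of those is the cell it's entered from and the other is where it exits.
Route from 11: right 1 to 12, up 2 to 4, left 1 to 3, down 1 to 7, left 1 to 6, up 1 to 2, left 1 to 1, down 2 to 9, right 1 to 10 — 11 moves in all.
Check: all 12 open cells covered.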